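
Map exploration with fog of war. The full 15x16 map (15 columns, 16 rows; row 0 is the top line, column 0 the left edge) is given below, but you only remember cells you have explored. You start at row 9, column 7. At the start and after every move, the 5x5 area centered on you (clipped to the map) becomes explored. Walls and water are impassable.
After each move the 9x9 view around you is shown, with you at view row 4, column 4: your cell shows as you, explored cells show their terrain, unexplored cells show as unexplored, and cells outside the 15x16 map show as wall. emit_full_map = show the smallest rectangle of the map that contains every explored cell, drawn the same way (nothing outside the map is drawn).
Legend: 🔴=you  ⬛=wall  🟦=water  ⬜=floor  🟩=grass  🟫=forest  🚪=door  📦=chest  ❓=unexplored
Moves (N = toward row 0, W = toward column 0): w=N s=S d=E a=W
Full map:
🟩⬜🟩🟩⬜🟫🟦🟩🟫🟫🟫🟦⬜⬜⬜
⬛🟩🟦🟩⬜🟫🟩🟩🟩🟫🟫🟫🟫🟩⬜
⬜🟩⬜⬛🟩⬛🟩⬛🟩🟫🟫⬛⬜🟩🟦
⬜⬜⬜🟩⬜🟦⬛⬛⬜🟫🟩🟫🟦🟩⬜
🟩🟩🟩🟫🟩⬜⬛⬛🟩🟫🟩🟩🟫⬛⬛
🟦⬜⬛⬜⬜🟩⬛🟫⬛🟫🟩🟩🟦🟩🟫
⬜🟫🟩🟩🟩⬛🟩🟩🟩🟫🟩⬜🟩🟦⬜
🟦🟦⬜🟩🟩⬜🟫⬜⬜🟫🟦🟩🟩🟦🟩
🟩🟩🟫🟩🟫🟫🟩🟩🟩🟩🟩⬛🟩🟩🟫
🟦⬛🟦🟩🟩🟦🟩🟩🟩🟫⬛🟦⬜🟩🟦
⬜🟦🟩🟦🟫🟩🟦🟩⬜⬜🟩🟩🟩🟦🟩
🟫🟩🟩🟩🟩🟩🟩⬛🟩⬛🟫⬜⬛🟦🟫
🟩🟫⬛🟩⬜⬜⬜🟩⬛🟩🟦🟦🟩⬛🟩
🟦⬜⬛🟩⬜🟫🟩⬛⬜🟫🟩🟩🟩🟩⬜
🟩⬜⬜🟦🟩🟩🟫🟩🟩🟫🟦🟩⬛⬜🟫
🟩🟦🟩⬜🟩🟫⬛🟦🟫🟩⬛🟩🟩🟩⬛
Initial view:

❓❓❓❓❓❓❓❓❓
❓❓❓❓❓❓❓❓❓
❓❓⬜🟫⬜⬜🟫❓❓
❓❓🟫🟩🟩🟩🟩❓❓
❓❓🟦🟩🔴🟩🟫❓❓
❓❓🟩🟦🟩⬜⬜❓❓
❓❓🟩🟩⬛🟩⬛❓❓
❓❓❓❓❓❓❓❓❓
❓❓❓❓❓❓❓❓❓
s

❓❓❓❓❓❓❓❓❓
❓❓⬜🟫⬜⬜🟫❓❓
❓❓🟫🟩🟩🟩🟩❓❓
❓❓🟦🟩🟩🟩🟫❓❓
❓❓🟩🟦🔴⬜⬜❓❓
❓❓🟩🟩⬛🟩⬛❓❓
❓❓⬜⬜🟩⬛🟩❓❓
❓❓❓❓❓❓❓❓❓
❓❓❓❓❓❓❓❓❓

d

❓❓❓❓❓❓❓❓❓
❓⬜🟫⬜⬜🟫❓❓❓
❓🟫🟩🟩🟩🟩🟩❓❓
❓🟦🟩🟩🟩🟫⬛❓❓
❓🟩🟦🟩🔴⬜🟩❓❓
❓🟩🟩⬛🟩⬛🟫❓❓
❓⬜⬜🟩⬛🟩🟦❓❓
❓❓❓❓❓❓❓❓❓
❓❓❓❓❓❓❓❓❓

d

❓❓❓❓❓❓❓❓❓
⬜🟫⬜⬜🟫❓❓❓❓
🟫🟩🟩🟩🟩🟩⬛❓❓
🟦🟩🟩🟩🟫⬛🟦❓❓
🟩🟦🟩⬜🔴🟩🟩❓❓
🟩🟩⬛🟩⬛🟫⬜❓❓
⬜⬜🟩⬛🟩🟦🟦❓❓
❓❓❓❓❓❓❓❓❓
❓❓❓❓❓❓❓❓❓

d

❓❓❓❓❓❓❓❓❓
🟫⬜⬜🟫❓❓❓❓❓
🟩🟩🟩🟩🟩⬛🟩❓❓
🟩🟩🟩🟫⬛🟦⬜❓❓
🟦🟩⬜⬜🔴🟩🟩❓❓
🟩⬛🟩⬛🟫⬜⬛❓❓
⬜🟩⬛🟩🟦🟦🟩❓❓
❓❓❓❓❓❓❓❓❓
❓❓❓❓❓❓❓❓❓

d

❓❓❓❓❓❓❓❓⬛
⬜⬜🟫❓❓❓❓❓⬛
🟩🟩🟩🟩⬛🟩🟩❓⬛
🟩🟩🟫⬛🟦⬜🟩❓⬛
🟩⬜⬜🟩🔴🟩🟦❓⬛
⬛🟩⬛🟫⬜⬛🟦❓⬛
🟩⬛🟩🟦🟦🟩⬛❓⬛
❓❓❓❓❓❓❓❓⬛
❓❓❓❓❓❓❓❓⬛

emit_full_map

⬜🟫⬜⬜🟫❓❓❓❓
🟫🟩🟩🟩🟩🟩⬛🟩🟩
🟦🟩🟩🟩🟫⬛🟦⬜🟩
🟩🟦🟩⬜⬜🟩🔴🟩🟦
🟩🟩⬛🟩⬛🟫⬜⬛🟦
⬜⬜🟩⬛🟩🟦🟦🟩⬛

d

❓❓❓❓❓❓❓⬛⬛
⬜🟫❓❓❓❓❓⬛⬛
🟩🟩🟩⬛🟩🟩🟫⬛⬛
🟩🟫⬛🟦⬜🟩🟦⬛⬛
⬜⬜🟩🟩🔴🟦🟩⬛⬛
🟩⬛🟫⬜⬛🟦🟫⬛⬛
⬛🟩🟦🟦🟩⬛🟩⬛⬛
❓❓❓❓❓❓❓⬛⬛
❓❓❓❓❓❓❓⬛⬛

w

❓❓❓❓❓❓❓⬛⬛
❓❓❓❓❓❓❓⬛⬛
⬜🟫🟦🟩🟩🟦🟩⬛⬛
🟩🟩🟩⬛🟩🟩🟫⬛⬛
🟩🟫⬛🟦🔴🟩🟦⬛⬛
⬜⬜🟩🟩🟩🟦🟩⬛⬛
🟩⬛🟫⬜⬛🟦🟫⬛⬛
⬛🟩🟦🟦🟩⬛🟩⬛⬛
❓❓❓❓❓❓❓⬛⬛

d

❓❓❓❓❓❓⬛⬛⬛
❓❓❓❓❓❓⬛⬛⬛
🟫🟦🟩🟩🟦🟩⬛⬛⬛
🟩🟩⬛🟩🟩🟫⬛⬛⬛
🟫⬛🟦⬜🔴🟦⬛⬛⬛
⬜🟩🟩🟩🟦🟩⬛⬛⬛
⬛🟫⬜⬛🟦🟫⬛⬛⬛
🟩🟦🟦🟩⬛🟩⬛⬛⬛
❓❓❓❓❓❓⬛⬛⬛

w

❓❓❓❓❓❓⬛⬛⬛
❓❓❓❓❓❓⬛⬛⬛
❓❓⬜🟩🟦⬜⬛⬛⬛
🟫🟦🟩🟩🟦🟩⬛⬛⬛
🟩🟩⬛🟩🔴🟫⬛⬛⬛
🟫⬛🟦⬜🟩🟦⬛⬛⬛
⬜🟩🟩🟩🟦🟩⬛⬛⬛
⬛🟫⬜⬛🟦🟫⬛⬛⬛
🟩🟦🟦🟩⬛🟩⬛⬛⬛

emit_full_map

❓❓❓❓❓❓⬜🟩🟦⬜
⬜🟫⬜⬜🟫🟦🟩🟩🟦🟩
🟫🟩🟩🟩🟩🟩⬛🟩🔴🟫
🟦🟩🟩🟩🟫⬛🟦⬜🟩🟦
🟩🟦🟩⬜⬜🟩🟩🟩🟦🟩
🟩🟩⬛🟩⬛🟫⬜⬛🟦🟫
⬜⬜🟩⬛🟩🟦🟦🟩⬛🟩

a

❓❓❓❓❓❓❓⬛⬛
❓❓❓❓❓❓❓⬛⬛
❓❓🟩⬜🟩🟦⬜⬛⬛
⬜🟫🟦🟩🟩🟦🟩⬛⬛
🟩🟩🟩⬛🔴🟩🟫⬛⬛
🟩🟫⬛🟦⬜🟩🟦⬛⬛
⬜⬜🟩🟩🟩🟦🟩⬛⬛
🟩⬛🟫⬜⬛🟦🟫⬛⬛
⬛🟩🟦🟦🟩⬛🟩⬛⬛

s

❓❓❓❓❓❓❓⬛⬛
❓❓🟩⬜🟩🟦⬜⬛⬛
⬜🟫🟦🟩🟩🟦🟩⬛⬛
🟩🟩🟩⬛🟩🟩🟫⬛⬛
🟩🟫⬛🟦🔴🟩🟦⬛⬛
⬜⬜🟩🟩🟩🟦🟩⬛⬛
🟩⬛🟫⬜⬛🟦🟫⬛⬛
⬛🟩🟦🟦🟩⬛🟩⬛⬛
❓❓❓❓❓❓❓⬛⬛

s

❓❓🟩⬜🟩🟦⬜⬛⬛
⬜🟫🟦🟩🟩🟦🟩⬛⬛
🟩🟩🟩⬛🟩🟩🟫⬛⬛
🟩🟫⬛🟦⬜🟩🟦⬛⬛
⬜⬜🟩🟩🔴🟦🟩⬛⬛
🟩⬛🟫⬜⬛🟦🟫⬛⬛
⬛🟩🟦🟦🟩⬛🟩⬛⬛
❓❓❓❓❓❓❓⬛⬛
❓❓❓❓❓❓❓⬛⬛

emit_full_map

❓❓❓❓❓🟩⬜🟩🟦⬜
⬜🟫⬜⬜🟫🟦🟩🟩🟦🟩
🟫🟩🟩🟩🟩🟩⬛🟩🟩🟫
🟦🟩🟩🟩🟫⬛🟦⬜🟩🟦
🟩🟦🟩⬜⬜🟩🟩🔴🟦🟩
🟩🟩⬛🟩⬛🟫⬜⬛🟦🟫
⬜⬜🟩⬛🟩🟦🟦🟩⬛🟩


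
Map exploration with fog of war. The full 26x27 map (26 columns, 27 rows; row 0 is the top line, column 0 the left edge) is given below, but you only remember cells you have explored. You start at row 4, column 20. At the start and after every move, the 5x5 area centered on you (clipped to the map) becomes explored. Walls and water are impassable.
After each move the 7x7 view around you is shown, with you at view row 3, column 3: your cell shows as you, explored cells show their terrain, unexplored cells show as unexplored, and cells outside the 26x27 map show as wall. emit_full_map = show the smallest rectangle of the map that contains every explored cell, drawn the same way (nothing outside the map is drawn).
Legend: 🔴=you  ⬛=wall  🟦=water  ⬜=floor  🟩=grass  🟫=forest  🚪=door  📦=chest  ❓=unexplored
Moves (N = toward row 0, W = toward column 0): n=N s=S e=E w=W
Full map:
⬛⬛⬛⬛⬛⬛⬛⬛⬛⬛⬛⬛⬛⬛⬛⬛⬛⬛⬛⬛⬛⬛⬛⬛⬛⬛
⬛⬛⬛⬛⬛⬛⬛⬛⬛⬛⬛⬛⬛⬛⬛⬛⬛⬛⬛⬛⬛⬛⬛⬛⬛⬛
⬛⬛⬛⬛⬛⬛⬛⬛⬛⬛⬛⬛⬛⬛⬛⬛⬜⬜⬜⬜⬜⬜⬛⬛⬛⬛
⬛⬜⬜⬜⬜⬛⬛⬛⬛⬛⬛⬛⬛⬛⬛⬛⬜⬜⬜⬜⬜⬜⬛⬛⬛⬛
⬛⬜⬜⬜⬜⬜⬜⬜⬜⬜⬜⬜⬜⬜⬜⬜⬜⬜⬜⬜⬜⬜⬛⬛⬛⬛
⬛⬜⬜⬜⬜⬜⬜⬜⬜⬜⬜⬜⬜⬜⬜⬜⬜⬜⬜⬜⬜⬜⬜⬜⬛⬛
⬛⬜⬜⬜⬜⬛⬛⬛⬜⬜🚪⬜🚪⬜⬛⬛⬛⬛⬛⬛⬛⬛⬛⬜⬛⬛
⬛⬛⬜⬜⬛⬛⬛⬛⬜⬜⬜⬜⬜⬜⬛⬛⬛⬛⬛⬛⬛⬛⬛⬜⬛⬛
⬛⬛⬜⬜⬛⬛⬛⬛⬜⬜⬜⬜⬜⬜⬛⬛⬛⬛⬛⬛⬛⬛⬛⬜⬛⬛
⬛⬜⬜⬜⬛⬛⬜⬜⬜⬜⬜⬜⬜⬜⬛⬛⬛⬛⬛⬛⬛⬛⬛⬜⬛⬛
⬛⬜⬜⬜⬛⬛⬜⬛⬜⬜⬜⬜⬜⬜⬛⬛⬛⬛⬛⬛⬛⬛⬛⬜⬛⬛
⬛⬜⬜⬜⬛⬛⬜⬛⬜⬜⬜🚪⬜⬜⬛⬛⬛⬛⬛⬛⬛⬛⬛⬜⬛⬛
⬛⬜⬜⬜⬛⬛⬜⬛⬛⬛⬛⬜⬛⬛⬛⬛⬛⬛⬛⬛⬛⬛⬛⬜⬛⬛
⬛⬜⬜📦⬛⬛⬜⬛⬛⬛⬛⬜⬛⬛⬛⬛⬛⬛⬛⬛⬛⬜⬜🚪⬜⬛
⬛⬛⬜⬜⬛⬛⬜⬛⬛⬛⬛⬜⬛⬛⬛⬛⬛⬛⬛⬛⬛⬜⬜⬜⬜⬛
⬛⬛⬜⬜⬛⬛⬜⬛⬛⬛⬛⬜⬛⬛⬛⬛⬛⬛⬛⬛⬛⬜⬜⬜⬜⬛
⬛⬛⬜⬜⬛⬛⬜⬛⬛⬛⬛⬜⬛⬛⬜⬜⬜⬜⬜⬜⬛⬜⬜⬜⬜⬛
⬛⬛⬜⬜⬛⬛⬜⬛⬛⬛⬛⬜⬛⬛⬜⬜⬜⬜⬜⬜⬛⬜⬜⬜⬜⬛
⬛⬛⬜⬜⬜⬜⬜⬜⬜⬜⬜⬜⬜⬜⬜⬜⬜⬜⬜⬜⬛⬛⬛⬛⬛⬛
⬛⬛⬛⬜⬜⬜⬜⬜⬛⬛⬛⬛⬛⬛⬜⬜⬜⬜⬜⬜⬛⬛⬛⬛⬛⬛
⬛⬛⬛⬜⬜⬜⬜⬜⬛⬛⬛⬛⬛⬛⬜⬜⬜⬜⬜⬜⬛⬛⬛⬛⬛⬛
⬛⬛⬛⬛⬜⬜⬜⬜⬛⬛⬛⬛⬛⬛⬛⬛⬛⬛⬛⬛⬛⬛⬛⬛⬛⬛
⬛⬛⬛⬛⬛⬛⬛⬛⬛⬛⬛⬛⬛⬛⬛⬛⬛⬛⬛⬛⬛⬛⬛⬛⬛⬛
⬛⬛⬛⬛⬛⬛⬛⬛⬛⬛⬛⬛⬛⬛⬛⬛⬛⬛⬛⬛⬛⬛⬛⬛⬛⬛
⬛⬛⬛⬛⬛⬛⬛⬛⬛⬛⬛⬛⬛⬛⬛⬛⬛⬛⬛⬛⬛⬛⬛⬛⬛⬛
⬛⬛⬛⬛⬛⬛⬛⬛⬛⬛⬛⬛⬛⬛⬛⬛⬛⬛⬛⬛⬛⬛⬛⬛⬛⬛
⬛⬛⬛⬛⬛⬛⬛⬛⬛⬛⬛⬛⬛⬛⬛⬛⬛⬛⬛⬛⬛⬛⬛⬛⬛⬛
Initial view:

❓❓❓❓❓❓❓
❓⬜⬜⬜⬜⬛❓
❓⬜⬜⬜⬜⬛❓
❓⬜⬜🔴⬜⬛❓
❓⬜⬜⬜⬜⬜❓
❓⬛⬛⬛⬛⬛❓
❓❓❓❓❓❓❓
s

❓⬜⬜⬜⬜⬛❓
❓⬜⬜⬜⬜⬛❓
❓⬜⬜⬜⬜⬛❓
❓⬜⬜🔴⬜⬜❓
❓⬛⬛⬛⬛⬛❓
❓⬛⬛⬛⬛⬛❓
❓❓❓❓❓❓❓

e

⬜⬜⬜⬜⬛❓❓
⬜⬜⬜⬜⬛⬛❓
⬜⬜⬜⬜⬛⬛❓
⬜⬜⬜🔴⬜⬜❓
⬛⬛⬛⬛⬛⬜❓
⬛⬛⬛⬛⬛⬜❓
❓❓❓❓❓❓❓

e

⬜⬜⬜⬛❓❓❓
⬜⬜⬜⬛⬛⬛❓
⬜⬜⬜⬛⬛⬛❓
⬜⬜⬜🔴⬜⬛❓
⬛⬛⬛⬛⬜⬛❓
⬛⬛⬛⬛⬜⬛❓
❓❓❓❓❓❓❓

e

⬜⬜⬛❓❓❓⬛
⬜⬜⬛⬛⬛⬛⬛
⬜⬜⬛⬛⬛⬛⬛
⬜⬜⬜🔴⬛⬛⬛
⬛⬛⬛⬜⬛⬛⬛
⬛⬛⬛⬜⬛⬛⬛
❓❓❓❓❓❓⬛

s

⬜⬜⬛⬛⬛⬛⬛
⬜⬜⬛⬛⬛⬛⬛
⬜⬜⬜⬜⬛⬛⬛
⬛⬛⬛🔴⬛⬛⬛
⬛⬛⬛⬜⬛⬛⬛
❓⬛⬛⬜⬛⬛⬛
❓❓❓❓❓❓⬛

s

⬜⬜⬛⬛⬛⬛⬛
⬜⬜⬜⬜⬛⬛⬛
⬛⬛⬛⬜⬛⬛⬛
⬛⬛⬛🔴⬛⬛⬛
❓⬛⬛⬜⬛⬛⬛
❓⬛⬛⬜⬛⬛⬛
❓❓❓❓❓❓⬛

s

⬜⬜⬜⬜⬛⬛⬛
⬛⬛⬛⬜⬛⬛⬛
⬛⬛⬛⬜⬛⬛⬛
❓⬛⬛🔴⬛⬛⬛
❓⬛⬛⬜⬛⬛⬛
❓⬛⬛⬜⬛⬛⬛
❓❓❓❓❓❓⬛

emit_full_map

⬜⬜⬜⬜⬛❓❓❓
⬜⬜⬜⬜⬛⬛⬛⬛
⬜⬜⬜⬜⬛⬛⬛⬛
⬜⬜⬜⬜⬜⬜⬛⬛
⬛⬛⬛⬛⬛⬜⬛⬛
⬛⬛⬛⬛⬛⬜⬛⬛
❓❓❓⬛⬛🔴⬛⬛
❓❓❓⬛⬛⬜⬛⬛
❓❓❓⬛⬛⬜⬛⬛

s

⬛⬛⬛⬜⬛⬛⬛
⬛⬛⬛⬜⬛⬛⬛
❓⬛⬛⬜⬛⬛⬛
❓⬛⬛🔴⬛⬛⬛
❓⬛⬛⬜⬛⬛⬛
❓⬛⬛⬜⬛⬛⬛
❓❓❓❓❓❓⬛

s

⬛⬛⬛⬜⬛⬛⬛
❓⬛⬛⬜⬛⬛⬛
❓⬛⬛⬜⬛⬛⬛
❓⬛⬛🔴⬛⬛⬛
❓⬛⬛⬜⬛⬛⬛
❓⬛⬛⬜⬛⬛⬛
❓❓❓❓❓❓⬛

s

❓⬛⬛⬜⬛⬛⬛
❓⬛⬛⬜⬛⬛⬛
❓⬛⬛⬜⬛⬛⬛
❓⬛⬛🔴⬛⬛⬛
❓⬛⬛⬜⬛⬛⬛
❓⬜⬜🚪⬜⬛⬛
❓❓❓❓❓❓⬛

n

⬛⬛⬛⬜⬛⬛⬛
❓⬛⬛⬜⬛⬛⬛
❓⬛⬛⬜⬛⬛⬛
❓⬛⬛🔴⬛⬛⬛
❓⬛⬛⬜⬛⬛⬛
❓⬛⬛⬜⬛⬛⬛
❓⬜⬜🚪⬜⬛⬛

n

⬛⬛⬛⬜⬛⬛⬛
⬛⬛⬛⬜⬛⬛⬛
❓⬛⬛⬜⬛⬛⬛
❓⬛⬛🔴⬛⬛⬛
❓⬛⬛⬜⬛⬛⬛
❓⬛⬛⬜⬛⬛⬛
❓⬛⬛⬜⬛⬛⬛

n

⬜⬜⬜⬜⬛⬛⬛
⬛⬛⬛⬜⬛⬛⬛
⬛⬛⬛⬜⬛⬛⬛
❓⬛⬛🔴⬛⬛⬛
❓⬛⬛⬜⬛⬛⬛
❓⬛⬛⬜⬛⬛⬛
❓⬛⬛⬜⬛⬛⬛

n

⬜⬜⬛⬛⬛⬛⬛
⬜⬜⬜⬜⬛⬛⬛
⬛⬛⬛⬜⬛⬛⬛
⬛⬛⬛🔴⬛⬛⬛
❓⬛⬛⬜⬛⬛⬛
❓⬛⬛⬜⬛⬛⬛
❓⬛⬛⬜⬛⬛⬛

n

⬜⬜⬛⬛⬛⬛⬛
⬜⬜⬛⬛⬛⬛⬛
⬜⬜⬜⬜⬛⬛⬛
⬛⬛⬛🔴⬛⬛⬛
⬛⬛⬛⬜⬛⬛⬛
❓⬛⬛⬜⬛⬛⬛
❓⬛⬛⬜⬛⬛⬛

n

⬜⬜⬛❓❓❓⬛
⬜⬜⬛⬛⬛⬛⬛
⬜⬜⬛⬛⬛⬛⬛
⬜⬜⬜🔴⬛⬛⬛
⬛⬛⬛⬜⬛⬛⬛
⬛⬛⬛⬜⬛⬛⬛
❓⬛⬛⬜⬛⬛⬛

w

⬜⬜⬜⬛❓❓❓
⬜⬜⬜⬛⬛⬛⬛
⬜⬜⬜⬛⬛⬛⬛
⬜⬜⬜🔴⬜⬛⬛
⬛⬛⬛⬛⬜⬛⬛
⬛⬛⬛⬛⬜⬛⬛
❓❓⬛⬛⬜⬛⬛

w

⬜⬜⬜⬜⬛❓❓
⬜⬜⬜⬜⬛⬛⬛
⬜⬜⬜⬜⬛⬛⬛
⬜⬜⬜🔴⬜⬜⬛
⬛⬛⬛⬛⬛⬜⬛
⬛⬛⬛⬛⬛⬜⬛
❓❓❓⬛⬛⬜⬛

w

❓⬜⬜⬜⬜⬛❓
❓⬜⬜⬜⬜⬛⬛
❓⬜⬜⬜⬜⬛⬛
❓⬜⬜🔴⬜⬜⬜
❓⬛⬛⬛⬛⬛⬜
❓⬛⬛⬛⬛⬛⬜
❓❓❓❓⬛⬛⬜

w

❓❓⬜⬜⬜⬜⬛
❓⬜⬜⬜⬜⬜⬛
❓⬜⬜⬜⬜⬜⬛
❓⬜⬜🔴⬜⬜⬜
❓⬛⬛⬛⬛⬛⬛
❓⬛⬛⬛⬛⬛⬛
❓❓❓❓❓⬛⬛

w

❓❓❓⬜⬜⬜⬜
❓⬜⬜⬜⬜⬜⬜
❓⬜⬜⬜⬜⬜⬜
❓⬜⬜🔴⬜⬜⬜
❓⬛⬛⬛⬛⬛⬛
❓⬛⬛⬛⬛⬛⬛
❓❓❓❓❓❓⬛

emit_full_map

❓❓⬜⬜⬜⬜⬛❓❓❓
⬜⬜⬜⬜⬜⬜⬛⬛⬛⬛
⬜⬜⬜⬜⬜⬜⬛⬛⬛⬛
⬜⬜🔴⬜⬜⬜⬜⬜⬛⬛
⬛⬛⬛⬛⬛⬛⬛⬜⬛⬛
⬛⬛⬛⬛⬛⬛⬛⬜⬛⬛
❓❓❓❓❓⬛⬛⬜⬛⬛
❓❓❓❓❓⬛⬛⬜⬛⬛
❓❓❓❓❓⬛⬛⬜⬛⬛
❓❓❓❓❓⬛⬛⬜⬛⬛
❓❓❓❓❓⬛⬛⬜⬛⬛
❓❓❓❓❓⬜⬜🚪⬜⬛

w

❓❓❓❓⬜⬜⬜
❓⬛⬜⬜⬜⬜⬜
❓⬜⬜⬜⬜⬜⬜
❓⬜⬜🔴⬜⬜⬜
❓⬛⬛⬛⬛⬛⬛
❓⬛⬛⬛⬛⬛⬛
❓❓❓❓❓❓❓

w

❓❓❓❓❓⬜⬜
❓⬛⬛⬜⬜⬜⬜
❓⬜⬜⬜⬜⬜⬜
❓⬜⬜🔴⬜⬜⬜
❓⬛⬛⬛⬛⬛⬛
❓⬛⬛⬛⬛⬛⬛
❓❓❓❓❓❓❓

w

❓❓❓❓❓❓⬜
❓⬛⬛⬛⬜⬜⬜
❓⬜⬜⬜⬜⬜⬜
❓⬜⬜🔴⬜⬜⬜
❓⬜⬛⬛⬛⬛⬛
❓⬜⬛⬛⬛⬛⬛
❓❓❓❓❓❓❓

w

❓❓❓❓❓❓❓
❓⬛⬛⬛⬛⬜⬜
❓⬜⬜⬜⬜⬜⬜
❓⬜⬜🔴⬜⬜⬜
❓🚪⬜⬛⬛⬛⬛
❓⬜⬜⬛⬛⬛⬛
❓❓❓❓❓❓❓

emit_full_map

❓❓❓❓❓❓⬜⬜⬜⬜⬛❓❓❓
⬛⬛⬛⬛⬜⬜⬜⬜⬜⬜⬛⬛⬛⬛
⬜⬜⬜⬜⬜⬜⬜⬜⬜⬜⬛⬛⬛⬛
⬜⬜🔴⬜⬜⬜⬜⬜⬜⬜⬜⬜⬛⬛
🚪⬜⬛⬛⬛⬛⬛⬛⬛⬛⬛⬜⬛⬛
⬜⬜⬛⬛⬛⬛⬛⬛⬛⬛⬛⬜⬛⬛
❓❓❓❓❓❓❓❓❓⬛⬛⬜⬛⬛
❓❓❓❓❓❓❓❓❓⬛⬛⬜⬛⬛
❓❓❓❓❓❓❓❓❓⬛⬛⬜⬛⬛
❓❓❓❓❓❓❓❓❓⬛⬛⬜⬛⬛
❓❓❓❓❓❓❓❓❓⬛⬛⬜⬛⬛
❓❓❓❓❓❓❓❓❓⬜⬜🚪⬜⬛

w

❓❓❓❓❓❓❓
❓⬛⬛⬛⬛⬛⬜
❓⬜⬜⬜⬜⬜⬜
❓⬜⬜🔴⬜⬜⬜
❓⬜🚪⬜⬛⬛⬛
❓⬜⬜⬜⬛⬛⬛
❓❓❓❓❓❓❓

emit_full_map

❓❓❓❓❓❓❓⬜⬜⬜⬜⬛❓❓❓
⬛⬛⬛⬛⬛⬜⬜⬜⬜⬜⬜⬛⬛⬛⬛
⬜⬜⬜⬜⬜⬜⬜⬜⬜⬜⬜⬛⬛⬛⬛
⬜⬜🔴⬜⬜⬜⬜⬜⬜⬜⬜⬜⬜⬛⬛
⬜🚪⬜⬛⬛⬛⬛⬛⬛⬛⬛⬛⬜⬛⬛
⬜⬜⬜⬛⬛⬛⬛⬛⬛⬛⬛⬛⬜⬛⬛
❓❓❓❓❓❓❓❓❓❓⬛⬛⬜⬛⬛
❓❓❓❓❓❓❓❓❓❓⬛⬛⬜⬛⬛
❓❓❓❓❓❓❓❓❓❓⬛⬛⬜⬛⬛
❓❓❓❓❓❓❓❓❓❓⬛⬛⬜⬛⬛
❓❓❓❓❓❓❓❓❓❓⬛⬛⬜⬛⬛
❓❓❓❓❓❓❓❓❓❓⬜⬜🚪⬜⬛


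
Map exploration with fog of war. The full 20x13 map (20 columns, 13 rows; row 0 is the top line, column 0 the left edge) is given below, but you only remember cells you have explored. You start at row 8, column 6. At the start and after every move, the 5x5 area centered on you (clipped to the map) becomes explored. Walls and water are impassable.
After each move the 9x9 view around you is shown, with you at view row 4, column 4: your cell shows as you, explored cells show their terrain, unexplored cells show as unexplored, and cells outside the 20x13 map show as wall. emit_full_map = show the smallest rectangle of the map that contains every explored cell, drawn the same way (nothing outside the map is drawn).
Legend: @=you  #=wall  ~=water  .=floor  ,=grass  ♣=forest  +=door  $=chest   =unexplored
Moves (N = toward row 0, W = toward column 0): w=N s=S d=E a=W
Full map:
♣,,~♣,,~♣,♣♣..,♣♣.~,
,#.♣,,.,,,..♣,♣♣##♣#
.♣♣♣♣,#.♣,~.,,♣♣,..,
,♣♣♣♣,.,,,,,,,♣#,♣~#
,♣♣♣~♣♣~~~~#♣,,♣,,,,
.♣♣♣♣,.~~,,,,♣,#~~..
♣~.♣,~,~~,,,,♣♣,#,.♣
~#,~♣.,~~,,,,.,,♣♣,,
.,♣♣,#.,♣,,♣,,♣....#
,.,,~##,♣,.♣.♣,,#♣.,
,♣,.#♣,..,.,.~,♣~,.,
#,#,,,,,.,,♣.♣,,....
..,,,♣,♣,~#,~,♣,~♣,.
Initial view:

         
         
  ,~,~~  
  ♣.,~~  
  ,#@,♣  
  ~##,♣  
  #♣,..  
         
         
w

         
         
  ♣,.~~  
  ,~,~~  
  ♣.@~~  
  ,#.,♣  
  ~##,♣  
  #♣,..  
         

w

         
         
  ~♣♣~~  
  ♣,.~~  
  ,~@~~  
  ♣.,~~  
  ,#.,♣  
  ~##,♣  
  #♣,..  

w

         
         
  ♣,.,,  
  ~♣♣~~  
  ♣,@~~  
  ,~,~~  
  ♣.,~~  
  ,#.,♣  
  ~##,♣  

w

         
         
  ♣,#.♣  
  ♣,.,,  
  ~♣@~~  
  ♣,.~~  
  ,~,~~  
  ♣.,~~  
  ,#.,♣  

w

#########
         
  ,,.,,  
  ♣,#.♣  
  ♣,@,,  
  ~♣♣~~  
  ♣,.~~  
  ,~,~~  
  ♣.,~~  

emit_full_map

,,.,,
♣,#.♣
♣,@,,
~♣♣~~
♣,.~~
,~,~~
♣.,~~
,#.,♣
~##,♣
#♣,..

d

#########
         
 ,,.,,,  
 ♣,#.♣,  
 ♣,.@,,  
 ~♣♣~~~  
 ♣,.~~,  
 ,~,~~   
 ♣.,~~   

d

#########
         
,,.,,,.  
♣,#.♣,~  
♣,.,@,,  
~♣♣~~~~  
♣,.~~,,  
,~,~~    
♣.,~~    

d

#########
         
,.,,,..  
,#.♣,~.  
,.,,@,,  
♣♣~~~~#  
,.~~,,,  
~,~~     
.,~~     

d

#########
         
.,,,..♣  
#.♣,~.,  
.,,,@,,  
♣~~~~#♣  
.~~,,,,  
,~~      
,~~      

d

#########
         
,,,..♣,  
.♣,~.,,  
,,,,@,,  
~~~~#♣,  
~~,,,,♣  
~~       
~~       

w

#########
#########
  ,♣♣..  
,,,..♣,  
.♣,~@,,  
,,,,,,,  
~~~~#♣,  
~~,,,,♣  
~~       

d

#########
#########
 ,♣♣..,  
,,..♣,♣  
♣,~.@,♣  
,,,,,,♣  
~~~#♣,,  
~,,,,♣   
~        

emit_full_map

     ,♣♣..,
,,.,,,..♣,♣
♣,#.♣,~.@,♣
♣,.,,,,,,,♣
~♣♣~~~~#♣,,
♣,.~~,,,,♣ 
,~,~~      
♣.,~~      
,#.,♣      
~##,♣      
#♣,..      

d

#########
#########
,♣♣..,♣  
,..♣,♣♣  
,~.,@♣♣  
,,,,,♣#  
~~#♣,,♣  
,,,,♣    
         

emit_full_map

     ,♣♣..,♣
,,.,,,..♣,♣♣
♣,#.♣,~.,@♣♣
♣,.,,,,,,,♣#
~♣♣~~~~#♣,,♣
♣,.~~,,,,♣  
,~,~~       
♣.,~~       
,#.,♣       
~##,♣       
#♣,..       


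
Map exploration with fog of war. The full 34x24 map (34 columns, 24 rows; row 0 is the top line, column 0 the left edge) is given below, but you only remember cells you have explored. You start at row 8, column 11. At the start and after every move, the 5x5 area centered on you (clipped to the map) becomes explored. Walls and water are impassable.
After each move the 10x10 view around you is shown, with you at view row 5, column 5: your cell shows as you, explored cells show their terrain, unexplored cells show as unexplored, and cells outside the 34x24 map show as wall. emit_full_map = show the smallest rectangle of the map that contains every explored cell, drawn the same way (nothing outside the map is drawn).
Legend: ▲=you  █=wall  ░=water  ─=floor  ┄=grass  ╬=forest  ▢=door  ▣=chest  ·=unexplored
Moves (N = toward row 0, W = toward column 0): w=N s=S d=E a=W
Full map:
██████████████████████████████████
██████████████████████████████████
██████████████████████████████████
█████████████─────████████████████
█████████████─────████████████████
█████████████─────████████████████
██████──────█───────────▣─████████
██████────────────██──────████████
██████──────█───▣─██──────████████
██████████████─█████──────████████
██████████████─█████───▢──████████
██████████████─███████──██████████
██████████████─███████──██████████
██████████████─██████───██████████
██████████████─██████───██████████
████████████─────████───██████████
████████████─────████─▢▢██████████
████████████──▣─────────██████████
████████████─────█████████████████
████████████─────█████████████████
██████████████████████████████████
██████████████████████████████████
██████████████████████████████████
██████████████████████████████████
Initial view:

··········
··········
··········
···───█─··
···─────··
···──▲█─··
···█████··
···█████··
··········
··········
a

··········
··········
··········
···────█─·
···──────·
···──▲─█─·
···██████·
···██████·
··········
··········

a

··········
··········
··········
···─────█─
···───────
···──▲──█─
···███████
···███████
··········
··········

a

··········
··········
··········
···──────█
···───────
···──▲───█
···███████
···███████
··········
··········

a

··········
··········
··········
···█──────
···█──────
···█─▲────
···███████
···███████
··········
··········

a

··········
··········
··········
···██─────
···██─────
···██▲────
···███████
···███████
··········
··········

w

··········
··········
··········
···█████··
···██─────
···██▲────
···██─────
···███████
···███████
··········

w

··········
··········
··········
···█████··
···█████··
···██▲────
···██─────
···██─────
···███████
···███████

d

··········
··········
··········
··██████··
··██████··
··██─▲────
··██──────
··██──────
··████████
··████████

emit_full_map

██████····
██████····
██─▲────█─
██────────
██──────█─
██████████
██████████

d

··········
··········
··········
·███████··
·███████··
·██──▲───█
·██───────
·██──────█
·█████████
·█████████

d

··········
··········
··········
████████··
████████··
██───▲──█─
██────────
██──────█─
██████████
██████████

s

··········
··········
████████··
████████··
██──────█─
██───▲────
██──────█─
██████████
██████████
··········

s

··········
████████··
████████··
██──────█─
██────────
██───▲──█─
██████████
██████████
··········
··········

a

··········
·████████·
·████████·
·██──────█
·██───────
·██──▲───█
·█████████
·█████████
··········
··········

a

··········
··████████
··████████
··██──────
··██──────
··██─▲────
··████████
··████████
··········
··········

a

··········
···███████
···███████
···██─────
···██─────
···██▲────
···███████
···███████
··········
··········

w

··········
··········
···███████
···███████
···██─────
···██▲────
···██─────
···███████
···███████
··········

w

··········
··········
··········
···███████
···███████
···██▲────
···██─────
···██─────
···███████
···███████

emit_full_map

████████··
████████··
██▲─────█─
██────────
██──────█─
██████████
██████████

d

··········
··········
··········
··████████
··████████
··██─▲────
··██──────
··██──────
··████████
··████████

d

··········
··········
··········
·████████·
·████████·
·██──▲───█
·██───────
·██──────█
·█████████
·█████████

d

··········
··········
··········
████████··
████████··
██───▲──█─
██────────
██──────█─
██████████
██████████

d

··········
··········
··········
████████··
████████··
█────▲─█─·
█────────·
█──────█─·
█████████·
█████████·

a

··········
··········
··········
█████████·
█████████·
██───▲──█─
██────────
██──────█─
██████████
██████████

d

··········
··········
··········
████████··
████████··
█────▲─█─·
█────────·
█──────█─·
█████████·
█████████·

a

··········
··········
··········
█████████·
█████████·
██───▲──█─
██────────
██──────█─
██████████
██████████

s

··········
··········
█████████·
█████████·
██──────█─
██───▲────
██──────█─
██████████
██████████
··········

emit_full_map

█████████·
█████████·
██──────█─
██───▲────
██──────█─
██████████
██████████

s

··········
█████████·
█████████·
██──────█─
██────────
██───▲──█─
██████████
██████████
··········
··········

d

··········
████████··
████████··
█──────█─·
█────────·
█────▲─█─·
█████████·
█████████·
··········
··········

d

··········
███████···
███████···
──────█─··
────────··
─────▲█─··
████████··
████████··
··········
··········

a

··········
████████··
████████··
█──────█─·
█────────·
█────▲─█─·
█████████·
█████████·
··········
··········

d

··········
███████···
███████···
──────█─··
────────··
─────▲█─··
████████··
████████··
··········
··········


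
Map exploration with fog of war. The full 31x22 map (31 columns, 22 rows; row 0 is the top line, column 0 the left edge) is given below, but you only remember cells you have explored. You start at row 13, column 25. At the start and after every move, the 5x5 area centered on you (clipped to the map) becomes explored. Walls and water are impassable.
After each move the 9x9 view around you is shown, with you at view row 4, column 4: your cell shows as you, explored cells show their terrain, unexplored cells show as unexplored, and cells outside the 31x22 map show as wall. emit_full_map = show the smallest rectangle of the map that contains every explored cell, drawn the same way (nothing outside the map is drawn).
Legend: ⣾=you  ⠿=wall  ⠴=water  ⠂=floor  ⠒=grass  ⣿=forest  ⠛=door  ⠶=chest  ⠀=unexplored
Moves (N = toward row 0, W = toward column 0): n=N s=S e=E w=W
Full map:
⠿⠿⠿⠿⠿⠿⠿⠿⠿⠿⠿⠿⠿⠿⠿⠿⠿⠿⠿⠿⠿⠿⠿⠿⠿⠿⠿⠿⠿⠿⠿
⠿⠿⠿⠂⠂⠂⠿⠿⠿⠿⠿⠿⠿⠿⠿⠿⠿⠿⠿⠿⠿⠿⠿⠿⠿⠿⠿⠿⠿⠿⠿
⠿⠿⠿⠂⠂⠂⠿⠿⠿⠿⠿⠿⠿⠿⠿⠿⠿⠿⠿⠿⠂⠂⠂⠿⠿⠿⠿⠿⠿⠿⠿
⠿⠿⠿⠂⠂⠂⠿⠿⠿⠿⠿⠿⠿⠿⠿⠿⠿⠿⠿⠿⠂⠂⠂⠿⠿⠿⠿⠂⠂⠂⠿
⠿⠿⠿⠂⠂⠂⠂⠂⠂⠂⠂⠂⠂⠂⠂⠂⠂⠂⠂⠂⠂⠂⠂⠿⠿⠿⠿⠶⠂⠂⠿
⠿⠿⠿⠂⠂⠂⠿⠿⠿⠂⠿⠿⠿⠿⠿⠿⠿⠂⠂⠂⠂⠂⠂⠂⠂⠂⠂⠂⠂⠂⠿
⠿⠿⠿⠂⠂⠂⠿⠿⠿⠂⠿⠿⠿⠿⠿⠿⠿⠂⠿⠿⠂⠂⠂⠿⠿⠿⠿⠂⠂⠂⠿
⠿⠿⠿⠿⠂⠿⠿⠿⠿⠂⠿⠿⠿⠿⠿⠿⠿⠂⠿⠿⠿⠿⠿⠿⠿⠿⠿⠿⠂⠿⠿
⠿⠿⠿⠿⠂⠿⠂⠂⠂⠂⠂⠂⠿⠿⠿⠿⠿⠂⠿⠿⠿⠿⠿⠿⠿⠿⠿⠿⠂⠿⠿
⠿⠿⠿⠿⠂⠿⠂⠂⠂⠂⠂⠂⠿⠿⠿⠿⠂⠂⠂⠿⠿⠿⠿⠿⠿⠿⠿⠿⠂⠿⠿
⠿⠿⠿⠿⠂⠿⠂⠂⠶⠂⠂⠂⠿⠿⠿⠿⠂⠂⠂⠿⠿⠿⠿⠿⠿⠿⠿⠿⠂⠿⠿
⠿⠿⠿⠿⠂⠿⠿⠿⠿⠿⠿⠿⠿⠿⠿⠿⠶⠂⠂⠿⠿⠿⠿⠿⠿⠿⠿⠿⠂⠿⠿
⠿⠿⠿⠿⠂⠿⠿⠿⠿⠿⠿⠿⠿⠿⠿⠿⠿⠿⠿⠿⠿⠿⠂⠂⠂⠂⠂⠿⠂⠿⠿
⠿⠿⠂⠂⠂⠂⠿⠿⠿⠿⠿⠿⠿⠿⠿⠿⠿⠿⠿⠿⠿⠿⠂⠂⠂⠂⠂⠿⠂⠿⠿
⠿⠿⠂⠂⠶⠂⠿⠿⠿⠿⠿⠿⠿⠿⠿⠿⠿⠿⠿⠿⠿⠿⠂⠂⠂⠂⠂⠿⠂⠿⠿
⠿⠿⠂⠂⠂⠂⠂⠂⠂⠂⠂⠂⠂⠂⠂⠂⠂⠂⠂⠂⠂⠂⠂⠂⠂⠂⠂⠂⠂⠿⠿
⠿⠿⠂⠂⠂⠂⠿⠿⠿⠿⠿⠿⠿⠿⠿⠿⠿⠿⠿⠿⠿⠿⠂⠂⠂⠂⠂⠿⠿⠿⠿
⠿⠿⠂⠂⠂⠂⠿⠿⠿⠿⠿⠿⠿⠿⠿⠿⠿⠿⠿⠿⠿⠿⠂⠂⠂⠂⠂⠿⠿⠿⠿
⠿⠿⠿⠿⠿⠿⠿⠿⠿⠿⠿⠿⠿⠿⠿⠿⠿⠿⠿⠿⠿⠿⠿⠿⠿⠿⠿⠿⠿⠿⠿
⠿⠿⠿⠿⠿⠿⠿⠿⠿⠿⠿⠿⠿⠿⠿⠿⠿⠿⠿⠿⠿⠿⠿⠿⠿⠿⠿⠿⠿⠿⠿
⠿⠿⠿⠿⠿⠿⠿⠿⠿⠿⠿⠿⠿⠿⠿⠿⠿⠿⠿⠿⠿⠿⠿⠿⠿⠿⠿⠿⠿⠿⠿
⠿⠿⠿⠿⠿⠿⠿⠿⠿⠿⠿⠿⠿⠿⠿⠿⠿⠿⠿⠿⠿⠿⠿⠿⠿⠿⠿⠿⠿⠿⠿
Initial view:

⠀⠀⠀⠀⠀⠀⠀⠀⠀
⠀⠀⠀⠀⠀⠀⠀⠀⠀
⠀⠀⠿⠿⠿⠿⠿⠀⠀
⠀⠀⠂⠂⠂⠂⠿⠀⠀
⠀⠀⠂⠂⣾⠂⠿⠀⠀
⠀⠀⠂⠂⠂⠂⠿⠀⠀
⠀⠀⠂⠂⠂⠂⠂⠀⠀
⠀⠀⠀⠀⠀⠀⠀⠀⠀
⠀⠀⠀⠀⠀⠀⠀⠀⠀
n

⠀⠀⠀⠀⠀⠀⠀⠀⠀
⠀⠀⠀⠀⠀⠀⠀⠀⠀
⠀⠀⠿⠿⠿⠿⠿⠀⠀
⠀⠀⠿⠿⠿⠿⠿⠀⠀
⠀⠀⠂⠂⣾⠂⠿⠀⠀
⠀⠀⠂⠂⠂⠂⠿⠀⠀
⠀⠀⠂⠂⠂⠂⠿⠀⠀
⠀⠀⠂⠂⠂⠂⠂⠀⠀
⠀⠀⠀⠀⠀⠀⠀⠀⠀

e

⠀⠀⠀⠀⠀⠀⠀⠀⠀
⠀⠀⠀⠀⠀⠀⠀⠀⠀
⠀⠿⠿⠿⠿⠿⠂⠀⠀
⠀⠿⠿⠿⠿⠿⠂⠀⠀
⠀⠂⠂⠂⣾⠿⠂⠀⠀
⠀⠂⠂⠂⠂⠿⠂⠀⠀
⠀⠂⠂⠂⠂⠿⠂⠀⠀
⠀⠂⠂⠂⠂⠂⠀⠀⠀
⠀⠀⠀⠀⠀⠀⠀⠀⠀

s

⠀⠀⠀⠀⠀⠀⠀⠀⠀
⠀⠿⠿⠿⠿⠿⠂⠀⠀
⠀⠿⠿⠿⠿⠿⠂⠀⠀
⠀⠂⠂⠂⠂⠿⠂⠀⠀
⠀⠂⠂⠂⣾⠿⠂⠀⠀
⠀⠂⠂⠂⠂⠿⠂⠀⠀
⠀⠂⠂⠂⠂⠂⠂⠀⠀
⠀⠀⠀⠀⠀⠀⠀⠀⠀
⠀⠀⠀⠀⠀⠀⠀⠀⠀

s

⠀⠿⠿⠿⠿⠿⠂⠀⠀
⠀⠿⠿⠿⠿⠿⠂⠀⠀
⠀⠂⠂⠂⠂⠿⠂⠀⠀
⠀⠂⠂⠂⠂⠿⠂⠀⠀
⠀⠂⠂⠂⣾⠿⠂⠀⠀
⠀⠂⠂⠂⠂⠂⠂⠀⠀
⠀⠀⠂⠂⠂⠿⠿⠀⠀
⠀⠀⠀⠀⠀⠀⠀⠀⠀
⠀⠀⠀⠀⠀⠀⠀⠀⠀

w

⠀⠀⠿⠿⠿⠿⠿⠂⠀
⠀⠀⠿⠿⠿⠿⠿⠂⠀
⠀⠀⠂⠂⠂⠂⠿⠂⠀
⠀⠀⠂⠂⠂⠂⠿⠂⠀
⠀⠀⠂⠂⣾⠂⠿⠂⠀
⠀⠀⠂⠂⠂⠂⠂⠂⠀
⠀⠀⠂⠂⠂⠂⠿⠿⠀
⠀⠀⠀⠀⠀⠀⠀⠀⠀
⠀⠀⠀⠀⠀⠀⠀⠀⠀

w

⠀⠀⠀⠿⠿⠿⠿⠿⠂
⠀⠀⠀⠿⠿⠿⠿⠿⠂
⠀⠀⠂⠂⠂⠂⠂⠿⠂
⠀⠀⠂⠂⠂⠂⠂⠿⠂
⠀⠀⠂⠂⣾⠂⠂⠿⠂
⠀⠀⠂⠂⠂⠂⠂⠂⠂
⠀⠀⠂⠂⠂⠂⠂⠿⠿
⠀⠀⠀⠀⠀⠀⠀⠀⠀
⠀⠀⠀⠀⠀⠀⠀⠀⠀

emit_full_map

⠀⠿⠿⠿⠿⠿⠂
⠀⠿⠿⠿⠿⠿⠂
⠂⠂⠂⠂⠂⠿⠂
⠂⠂⠂⠂⠂⠿⠂
⠂⠂⣾⠂⠂⠿⠂
⠂⠂⠂⠂⠂⠂⠂
⠂⠂⠂⠂⠂⠿⠿

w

⠀⠀⠀⠀⠿⠿⠿⠿⠿
⠀⠀⠀⠀⠿⠿⠿⠿⠿
⠀⠀⠿⠂⠂⠂⠂⠂⠿
⠀⠀⠿⠂⠂⠂⠂⠂⠿
⠀⠀⠿⠂⣾⠂⠂⠂⠿
⠀⠀⠂⠂⠂⠂⠂⠂⠂
⠀⠀⠿⠂⠂⠂⠂⠂⠿
⠀⠀⠀⠀⠀⠀⠀⠀⠀
⠀⠀⠀⠀⠀⠀⠀⠀⠀

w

⠀⠀⠀⠀⠀⠿⠿⠿⠿
⠀⠀⠀⠀⠀⠿⠿⠿⠿
⠀⠀⠿⠿⠂⠂⠂⠂⠂
⠀⠀⠿⠿⠂⠂⠂⠂⠂
⠀⠀⠿⠿⣾⠂⠂⠂⠂
⠀⠀⠂⠂⠂⠂⠂⠂⠂
⠀⠀⠿⠿⠂⠂⠂⠂⠂
⠀⠀⠀⠀⠀⠀⠀⠀⠀
⠀⠀⠀⠀⠀⠀⠀⠀⠀

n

⠀⠀⠀⠀⠀⠀⠀⠀⠀
⠀⠀⠀⠀⠀⠿⠿⠿⠿
⠀⠀⠿⠿⠿⠿⠿⠿⠿
⠀⠀⠿⠿⠂⠂⠂⠂⠂
⠀⠀⠿⠿⣾⠂⠂⠂⠂
⠀⠀⠿⠿⠂⠂⠂⠂⠂
⠀⠀⠂⠂⠂⠂⠂⠂⠂
⠀⠀⠿⠿⠂⠂⠂⠂⠂
⠀⠀⠀⠀⠀⠀⠀⠀⠀

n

⠀⠀⠀⠀⠀⠀⠀⠀⠀
⠀⠀⠀⠀⠀⠀⠀⠀⠀
⠀⠀⠿⠿⠿⠿⠿⠿⠿
⠀⠀⠿⠿⠿⠿⠿⠿⠿
⠀⠀⠿⠿⣾⠂⠂⠂⠂
⠀⠀⠿⠿⠂⠂⠂⠂⠂
⠀⠀⠿⠿⠂⠂⠂⠂⠂
⠀⠀⠂⠂⠂⠂⠂⠂⠂
⠀⠀⠿⠿⠂⠂⠂⠂⠂

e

⠀⠀⠀⠀⠀⠀⠀⠀⠀
⠀⠀⠀⠀⠀⠀⠀⠀⠀
⠀⠿⠿⠿⠿⠿⠿⠿⠿
⠀⠿⠿⠿⠿⠿⠿⠿⠿
⠀⠿⠿⠂⣾⠂⠂⠂⠿
⠀⠿⠿⠂⠂⠂⠂⠂⠿
⠀⠿⠿⠂⠂⠂⠂⠂⠿
⠀⠂⠂⠂⠂⠂⠂⠂⠂
⠀⠿⠿⠂⠂⠂⠂⠂⠿

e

⠀⠀⠀⠀⠀⠀⠀⠀⠀
⠀⠀⠀⠀⠀⠀⠀⠀⠀
⠿⠿⠿⠿⠿⠿⠿⠿⠂
⠿⠿⠿⠿⠿⠿⠿⠿⠂
⠿⠿⠂⠂⣾⠂⠂⠿⠂
⠿⠿⠂⠂⠂⠂⠂⠿⠂
⠿⠿⠂⠂⠂⠂⠂⠿⠂
⠂⠂⠂⠂⠂⠂⠂⠂⠂
⠿⠿⠂⠂⠂⠂⠂⠿⠿

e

⠀⠀⠀⠀⠀⠀⠀⠀⠀
⠀⠀⠀⠀⠀⠀⠀⠀⠀
⠿⠿⠿⠿⠿⠿⠿⠂⠀
⠿⠿⠿⠿⠿⠿⠿⠂⠀
⠿⠂⠂⠂⣾⠂⠿⠂⠀
⠿⠂⠂⠂⠂⠂⠿⠂⠀
⠿⠂⠂⠂⠂⠂⠿⠂⠀
⠂⠂⠂⠂⠂⠂⠂⠂⠀
⠿⠂⠂⠂⠂⠂⠿⠿⠀

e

⠀⠀⠀⠀⠀⠀⠀⠀⠀
⠀⠀⠀⠀⠀⠀⠀⠀⠀
⠿⠿⠿⠿⠿⠿⠂⠀⠀
⠿⠿⠿⠿⠿⠿⠂⠀⠀
⠂⠂⠂⠂⣾⠿⠂⠀⠀
⠂⠂⠂⠂⠂⠿⠂⠀⠀
⠂⠂⠂⠂⠂⠿⠂⠀⠀
⠂⠂⠂⠂⠂⠂⠂⠀⠀
⠂⠂⠂⠂⠂⠿⠿⠀⠀

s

⠀⠀⠀⠀⠀⠀⠀⠀⠀
⠿⠿⠿⠿⠿⠿⠂⠀⠀
⠿⠿⠿⠿⠿⠿⠂⠀⠀
⠂⠂⠂⠂⠂⠿⠂⠀⠀
⠂⠂⠂⠂⣾⠿⠂⠀⠀
⠂⠂⠂⠂⠂⠿⠂⠀⠀
⠂⠂⠂⠂⠂⠂⠂⠀⠀
⠂⠂⠂⠂⠂⠿⠿⠀⠀
⠀⠀⠀⠀⠀⠀⠀⠀⠀

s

⠿⠿⠿⠿⠿⠿⠂⠀⠀
⠿⠿⠿⠿⠿⠿⠂⠀⠀
⠂⠂⠂⠂⠂⠿⠂⠀⠀
⠂⠂⠂⠂⠂⠿⠂⠀⠀
⠂⠂⠂⠂⣾⠿⠂⠀⠀
⠂⠂⠂⠂⠂⠂⠂⠀⠀
⠂⠂⠂⠂⠂⠿⠿⠀⠀
⠀⠀⠀⠀⠀⠀⠀⠀⠀
⠀⠀⠀⠀⠀⠀⠀⠀⠀

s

⠿⠿⠿⠿⠿⠿⠂⠀⠀
⠂⠂⠂⠂⠂⠿⠂⠀⠀
⠂⠂⠂⠂⠂⠿⠂⠀⠀
⠂⠂⠂⠂⠂⠿⠂⠀⠀
⠂⠂⠂⠂⣾⠂⠂⠀⠀
⠂⠂⠂⠂⠂⠿⠿⠀⠀
⠀⠀⠂⠂⠂⠿⠿⠀⠀
⠀⠀⠀⠀⠀⠀⠀⠀⠀
⠀⠀⠀⠀⠀⠀⠀⠀⠀

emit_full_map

⠿⠿⠿⠿⠿⠿⠿⠿⠂
⠿⠿⠿⠿⠿⠿⠿⠿⠂
⠿⠿⠂⠂⠂⠂⠂⠿⠂
⠿⠿⠂⠂⠂⠂⠂⠿⠂
⠿⠿⠂⠂⠂⠂⠂⠿⠂
⠂⠂⠂⠂⠂⠂⣾⠂⠂
⠿⠿⠂⠂⠂⠂⠂⠿⠿
⠀⠀⠀⠀⠂⠂⠂⠿⠿

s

⠂⠂⠂⠂⠂⠿⠂⠀⠀
⠂⠂⠂⠂⠂⠿⠂⠀⠀
⠂⠂⠂⠂⠂⠿⠂⠀⠀
⠂⠂⠂⠂⠂⠂⠂⠀⠀
⠂⠂⠂⠂⣾⠿⠿⠀⠀
⠀⠀⠂⠂⠂⠿⠿⠀⠀
⠀⠀⠿⠿⠿⠿⠿⠀⠀
⠀⠀⠀⠀⠀⠀⠀⠀⠀
⠀⠀⠀⠀⠀⠀⠀⠀⠀

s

⠂⠂⠂⠂⠂⠿⠂⠀⠀
⠂⠂⠂⠂⠂⠿⠂⠀⠀
⠂⠂⠂⠂⠂⠂⠂⠀⠀
⠂⠂⠂⠂⠂⠿⠿⠀⠀
⠀⠀⠂⠂⣾⠿⠿⠀⠀
⠀⠀⠿⠿⠿⠿⠿⠀⠀
⠀⠀⠿⠿⠿⠿⠿⠀⠀
⠀⠀⠀⠀⠀⠀⠀⠀⠀
⠀⠀⠀⠀⠀⠀⠀⠀⠀

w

⠿⠂⠂⠂⠂⠂⠿⠂⠀
⠿⠂⠂⠂⠂⠂⠿⠂⠀
⠂⠂⠂⠂⠂⠂⠂⠂⠀
⠿⠂⠂⠂⠂⠂⠿⠿⠀
⠀⠀⠂⠂⣾⠂⠿⠿⠀
⠀⠀⠿⠿⠿⠿⠿⠿⠀
⠀⠀⠿⠿⠿⠿⠿⠿⠀
⠀⠀⠀⠀⠀⠀⠀⠀⠀
⠀⠀⠀⠀⠀⠀⠀⠀⠀

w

⠿⠿⠂⠂⠂⠂⠂⠿⠂
⠿⠿⠂⠂⠂⠂⠂⠿⠂
⠂⠂⠂⠂⠂⠂⠂⠂⠂
⠿⠿⠂⠂⠂⠂⠂⠿⠿
⠀⠀⠂⠂⣾⠂⠂⠿⠿
⠀⠀⠿⠿⠿⠿⠿⠿⠿
⠀⠀⠿⠿⠿⠿⠿⠿⠿
⠀⠀⠀⠀⠀⠀⠀⠀⠀
⠀⠀⠀⠀⠀⠀⠀⠀⠀

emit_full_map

⠿⠿⠿⠿⠿⠿⠿⠿⠂
⠿⠿⠿⠿⠿⠿⠿⠿⠂
⠿⠿⠂⠂⠂⠂⠂⠿⠂
⠿⠿⠂⠂⠂⠂⠂⠿⠂
⠿⠿⠂⠂⠂⠂⠂⠿⠂
⠂⠂⠂⠂⠂⠂⠂⠂⠂
⠿⠿⠂⠂⠂⠂⠂⠿⠿
⠀⠀⠂⠂⣾⠂⠂⠿⠿
⠀⠀⠿⠿⠿⠿⠿⠿⠿
⠀⠀⠿⠿⠿⠿⠿⠿⠿

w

⠀⠿⠿⠂⠂⠂⠂⠂⠿
⠀⠿⠿⠂⠂⠂⠂⠂⠿
⠀⠂⠂⠂⠂⠂⠂⠂⠂
⠀⠿⠿⠂⠂⠂⠂⠂⠿
⠀⠀⠿⠂⣾⠂⠂⠂⠿
⠀⠀⠿⠿⠿⠿⠿⠿⠿
⠀⠀⠿⠿⠿⠿⠿⠿⠿
⠀⠀⠀⠀⠀⠀⠀⠀⠀
⠀⠀⠀⠀⠀⠀⠀⠀⠀

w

⠀⠀⠿⠿⠂⠂⠂⠂⠂
⠀⠀⠿⠿⠂⠂⠂⠂⠂
⠀⠀⠂⠂⠂⠂⠂⠂⠂
⠀⠀⠿⠿⠂⠂⠂⠂⠂
⠀⠀⠿⠿⣾⠂⠂⠂⠂
⠀⠀⠿⠿⠿⠿⠿⠿⠿
⠀⠀⠿⠿⠿⠿⠿⠿⠿
⠀⠀⠀⠀⠀⠀⠀⠀⠀
⠀⠀⠀⠀⠀⠀⠀⠀⠀

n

⠀⠀⠿⠿⠂⠂⠂⠂⠂
⠀⠀⠿⠿⠂⠂⠂⠂⠂
⠀⠀⠿⠿⠂⠂⠂⠂⠂
⠀⠀⠂⠂⠂⠂⠂⠂⠂
⠀⠀⠿⠿⣾⠂⠂⠂⠂
⠀⠀⠿⠿⠂⠂⠂⠂⠂
⠀⠀⠿⠿⠿⠿⠿⠿⠿
⠀⠀⠿⠿⠿⠿⠿⠿⠿
⠀⠀⠀⠀⠀⠀⠀⠀⠀

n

⠀⠀⠿⠿⠿⠿⠿⠿⠿
⠀⠀⠿⠿⠂⠂⠂⠂⠂
⠀⠀⠿⠿⠂⠂⠂⠂⠂
⠀⠀⠿⠿⠂⠂⠂⠂⠂
⠀⠀⠂⠂⣾⠂⠂⠂⠂
⠀⠀⠿⠿⠂⠂⠂⠂⠂
⠀⠀⠿⠿⠂⠂⠂⠂⠂
⠀⠀⠿⠿⠿⠿⠿⠿⠿
⠀⠀⠿⠿⠿⠿⠿⠿⠿

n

⠀⠀⠿⠿⠿⠿⠿⠿⠿
⠀⠀⠿⠿⠿⠿⠿⠿⠿
⠀⠀⠿⠿⠂⠂⠂⠂⠂
⠀⠀⠿⠿⠂⠂⠂⠂⠂
⠀⠀⠿⠿⣾⠂⠂⠂⠂
⠀⠀⠂⠂⠂⠂⠂⠂⠂
⠀⠀⠿⠿⠂⠂⠂⠂⠂
⠀⠀⠿⠿⠂⠂⠂⠂⠂
⠀⠀⠿⠿⠿⠿⠿⠿⠿

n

⠀⠀⠀⠀⠀⠀⠀⠀⠀
⠀⠀⠿⠿⠿⠿⠿⠿⠿
⠀⠀⠿⠿⠿⠿⠿⠿⠿
⠀⠀⠿⠿⠂⠂⠂⠂⠂
⠀⠀⠿⠿⣾⠂⠂⠂⠂
⠀⠀⠿⠿⠂⠂⠂⠂⠂
⠀⠀⠂⠂⠂⠂⠂⠂⠂
⠀⠀⠿⠿⠂⠂⠂⠂⠂
⠀⠀⠿⠿⠂⠂⠂⠂⠂

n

⠀⠀⠀⠀⠀⠀⠀⠀⠀
⠀⠀⠀⠀⠀⠀⠀⠀⠀
⠀⠀⠿⠿⠿⠿⠿⠿⠿
⠀⠀⠿⠿⠿⠿⠿⠿⠿
⠀⠀⠿⠿⣾⠂⠂⠂⠂
⠀⠀⠿⠿⠂⠂⠂⠂⠂
⠀⠀⠿⠿⠂⠂⠂⠂⠂
⠀⠀⠂⠂⠂⠂⠂⠂⠂
⠀⠀⠿⠿⠂⠂⠂⠂⠂

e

⠀⠀⠀⠀⠀⠀⠀⠀⠀
⠀⠀⠀⠀⠀⠀⠀⠀⠀
⠀⠿⠿⠿⠿⠿⠿⠿⠿
⠀⠿⠿⠿⠿⠿⠿⠿⠿
⠀⠿⠿⠂⣾⠂⠂⠂⠿
⠀⠿⠿⠂⠂⠂⠂⠂⠿
⠀⠿⠿⠂⠂⠂⠂⠂⠿
⠀⠂⠂⠂⠂⠂⠂⠂⠂
⠀⠿⠿⠂⠂⠂⠂⠂⠿
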